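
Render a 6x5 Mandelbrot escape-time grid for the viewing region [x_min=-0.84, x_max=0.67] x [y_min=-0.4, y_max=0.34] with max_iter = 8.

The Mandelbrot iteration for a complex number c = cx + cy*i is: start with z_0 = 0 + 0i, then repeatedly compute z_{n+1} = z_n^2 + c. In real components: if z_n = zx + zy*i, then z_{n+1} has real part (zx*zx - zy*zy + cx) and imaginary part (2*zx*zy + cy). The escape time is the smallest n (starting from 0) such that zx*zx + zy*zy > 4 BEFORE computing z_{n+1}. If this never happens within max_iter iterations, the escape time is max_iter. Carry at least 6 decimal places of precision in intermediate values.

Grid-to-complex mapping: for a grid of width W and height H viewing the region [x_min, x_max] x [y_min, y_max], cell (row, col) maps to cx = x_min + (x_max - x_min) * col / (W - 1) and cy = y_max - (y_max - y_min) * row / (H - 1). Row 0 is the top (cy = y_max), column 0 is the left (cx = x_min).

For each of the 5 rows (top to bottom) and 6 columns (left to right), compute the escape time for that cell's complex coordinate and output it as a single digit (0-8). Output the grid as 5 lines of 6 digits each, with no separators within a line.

(row=0, col=0): c = -0.8400 + 0.3400i → escape time 8
(row=0, col=1): c = -0.5380 + 0.3400i → escape time 8
(row=0, col=2): c = -0.2360 + 0.3400i → escape time 8
(row=0, col=3): c = 0.0660 + 0.3400i → escape time 8
(row=0, col=4): c = 0.3680 + 0.3400i → escape time 8
(row=0, col=5): c = 0.6700 + 0.3400i → escape time 3
(row=1, col=0): c = -0.8400 + 0.1550i → escape time 8
(row=1, col=1): c = -0.5380 + 0.1550i → escape time 8
(row=1, col=2): c = -0.2360 + 0.1550i → escape time 8
(row=1, col=3): c = 0.0660 + 0.1550i → escape time 8
(row=1, col=4): c = 0.3680 + 0.1550i → escape time 8
(row=1, col=5): c = 0.6700 + 0.1550i → escape time 4
(row=2, col=0): c = -0.8400 + -0.0300i → escape time 8
(row=2, col=1): c = -0.5380 + -0.0300i → escape time 8
(row=2, col=2): c = -0.2360 + -0.0300i → escape time 8
(row=2, col=3): c = 0.0660 + -0.0300i → escape time 8
(row=2, col=4): c = 0.3680 + -0.0300i → escape time 8
(row=2, col=5): c = 0.6700 + -0.0300i → escape time 4
(row=3, col=0): c = -0.8400 + -0.2150i → escape time 8
(row=3, col=1): c = -0.5380 + -0.2150i → escape time 8
(row=3, col=2): c = -0.2360 + -0.2150i → escape time 8
(row=3, col=3): c = 0.0660 + -0.2150i → escape time 8
(row=3, col=4): c = 0.3680 + -0.2150i → escape time 8
(row=3, col=5): c = 0.6700 + -0.2150i → escape time 3
(row=4, col=0): c = -0.8400 + -0.4000i → escape time 7
(row=4, col=1): c = -0.5380 + -0.4000i → escape time 8
(row=4, col=2): c = -0.2360 + -0.4000i → escape time 8
(row=4, col=3): c = 0.0660 + -0.4000i → escape time 8
(row=4, col=4): c = 0.3680 + -0.4000i → escape time 8
(row=4, col=5): c = 0.6700 + -0.4000i → escape time 3

Answer: 888883
888884
888884
888883
788883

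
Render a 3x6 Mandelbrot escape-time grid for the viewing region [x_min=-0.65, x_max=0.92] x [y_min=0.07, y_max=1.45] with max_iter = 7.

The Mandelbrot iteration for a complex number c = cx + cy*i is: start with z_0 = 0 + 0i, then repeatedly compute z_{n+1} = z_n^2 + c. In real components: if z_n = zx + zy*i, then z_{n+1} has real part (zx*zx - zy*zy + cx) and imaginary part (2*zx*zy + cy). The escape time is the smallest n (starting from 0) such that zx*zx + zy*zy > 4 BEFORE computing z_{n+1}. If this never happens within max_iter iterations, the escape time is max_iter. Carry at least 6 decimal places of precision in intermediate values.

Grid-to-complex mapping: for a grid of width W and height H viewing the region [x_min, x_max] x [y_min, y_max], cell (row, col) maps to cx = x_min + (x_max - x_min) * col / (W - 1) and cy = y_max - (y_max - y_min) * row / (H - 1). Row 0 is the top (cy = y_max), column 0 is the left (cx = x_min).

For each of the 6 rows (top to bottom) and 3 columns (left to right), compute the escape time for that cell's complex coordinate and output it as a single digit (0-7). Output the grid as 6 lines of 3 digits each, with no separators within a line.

Answer: 222
332
452
772
773
773

Derivation:
(row=0, col=0): c = -0.6500 + 1.4500i → escape time 2
(row=0, col=1): c = 0.1350 + 1.4500i → escape time 2
(row=0, col=2): c = 0.9200 + 1.4500i → escape time 2
(row=1, col=0): c = -0.6500 + 1.1740i → escape time 3
(row=1, col=1): c = 0.1350 + 1.1740i → escape time 3
(row=1, col=2): c = 0.9200 + 1.1740i → escape time 2
(row=2, col=0): c = -0.6500 + 0.8980i → escape time 4
(row=2, col=1): c = 0.1350 + 0.8980i → escape time 5
(row=2, col=2): c = 0.9200 + 0.8980i → escape time 2
(row=3, col=0): c = -0.6500 + 0.6220i → escape time 7
(row=3, col=1): c = 0.1350 + 0.6220i → escape time 7
(row=3, col=2): c = 0.9200 + 0.6220i → escape time 2
(row=4, col=0): c = -0.6500 + 0.3460i → escape time 7
(row=4, col=1): c = 0.1350 + 0.3460i → escape time 7
(row=4, col=2): c = 0.9200 + 0.3460i → escape time 3
(row=5, col=0): c = -0.6500 + 0.0700i → escape time 7
(row=5, col=1): c = 0.1350 + 0.0700i → escape time 7
(row=5, col=2): c = 0.9200 + 0.0700i → escape time 3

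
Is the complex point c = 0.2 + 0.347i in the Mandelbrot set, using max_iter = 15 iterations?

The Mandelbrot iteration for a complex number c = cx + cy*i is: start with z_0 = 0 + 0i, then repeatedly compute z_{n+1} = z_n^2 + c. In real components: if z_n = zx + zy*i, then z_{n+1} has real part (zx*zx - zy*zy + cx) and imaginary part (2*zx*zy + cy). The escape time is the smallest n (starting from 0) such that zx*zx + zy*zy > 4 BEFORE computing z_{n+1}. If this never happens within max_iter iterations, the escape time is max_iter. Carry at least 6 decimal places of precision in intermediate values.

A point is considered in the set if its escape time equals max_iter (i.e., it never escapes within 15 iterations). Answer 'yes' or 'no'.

Answer: yes

Derivation:
z_0 = 0 + 0i, c = 0.2000 + 0.3470i
Iter 1: z = 0.2000 + 0.3470i, |z|^2 = 0.1604
Iter 2: z = 0.1196 + 0.4858i, |z|^2 = 0.2503
Iter 3: z = -0.0217 + 0.4632i, |z|^2 = 0.2150
Iter 4: z = -0.0141 + 0.3269i, |z|^2 = 0.1071
Iter 5: z = 0.0933 + 0.3378i, |z|^2 = 0.1228
Iter 6: z = 0.0946 + 0.4101i, |z|^2 = 0.1771
Iter 7: z = 0.0408 + 0.4246i, |z|^2 = 0.1819
Iter 8: z = 0.0214 + 0.3816i, |z|^2 = 0.1461
Iter 9: z = 0.0548 + 0.3633i, |z|^2 = 0.1350
Iter 10: z = 0.0710 + 0.3868i, |z|^2 = 0.1547
Iter 11: z = 0.0554 + 0.4019i, |z|^2 = 0.1646
Iter 12: z = 0.0415 + 0.3915i, |z|^2 = 0.1550
Iter 13: z = 0.0484 + 0.3795i, |z|^2 = 0.1464
Iter 14: z = 0.0583 + 0.3838i, |z|^2 = 0.1507
Did not escape in 15 iterations → in set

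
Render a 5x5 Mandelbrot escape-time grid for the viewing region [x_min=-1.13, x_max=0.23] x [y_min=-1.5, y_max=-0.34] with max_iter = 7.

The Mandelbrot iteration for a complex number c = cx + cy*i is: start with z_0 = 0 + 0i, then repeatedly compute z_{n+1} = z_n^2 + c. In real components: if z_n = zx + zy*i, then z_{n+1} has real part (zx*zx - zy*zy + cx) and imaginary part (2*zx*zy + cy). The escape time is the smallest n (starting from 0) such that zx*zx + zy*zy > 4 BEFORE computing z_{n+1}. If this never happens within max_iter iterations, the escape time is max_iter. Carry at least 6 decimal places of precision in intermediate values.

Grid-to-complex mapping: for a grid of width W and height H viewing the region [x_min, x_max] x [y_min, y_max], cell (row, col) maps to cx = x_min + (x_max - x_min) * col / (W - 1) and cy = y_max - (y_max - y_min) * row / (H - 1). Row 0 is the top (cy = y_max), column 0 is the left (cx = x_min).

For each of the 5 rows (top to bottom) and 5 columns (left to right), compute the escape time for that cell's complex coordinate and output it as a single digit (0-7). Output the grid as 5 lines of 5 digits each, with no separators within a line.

(row=0, col=0): c = -1.1300 + -0.3400i → escape time 7
(row=0, col=1): c = -0.7900 + -0.3400i → escape time 7
(row=0, col=2): c = -0.4500 + -0.3400i → escape time 7
(row=0, col=3): c = -0.1100 + -0.3400i → escape time 7
(row=0, col=4): c = 0.2300 + -0.3400i → escape time 7
(row=1, col=0): c = -1.1300 + -0.6300i → escape time 4
(row=1, col=1): c = -0.7900 + -0.6300i → escape time 5
(row=1, col=2): c = -0.4500 + -0.6300i → escape time 7
(row=1, col=3): c = -0.1100 + -0.6300i → escape time 7
(row=1, col=4): c = 0.2300 + -0.6300i → escape time 7
(row=2, col=0): c = -1.1300 + -0.9200i → escape time 3
(row=2, col=1): c = -0.7900 + -0.9200i → escape time 3
(row=2, col=2): c = -0.4500 + -0.9200i → escape time 4
(row=2, col=3): c = -0.1100 + -0.9200i → escape time 7
(row=2, col=4): c = 0.2300 + -0.9200i → escape time 4
(row=3, col=0): c = -1.1300 + -1.2100i → escape time 2
(row=3, col=1): c = -0.7900 + -1.2100i → escape time 3
(row=3, col=2): c = -0.4500 + -1.2100i → escape time 3
(row=3, col=3): c = -0.1100 + -1.2100i → escape time 3
(row=3, col=4): c = 0.2300 + -1.2100i → escape time 2
(row=4, col=0): c = -1.1300 + -1.5000i → escape time 2
(row=4, col=1): c = -0.7900 + -1.5000i → escape time 2
(row=4, col=2): c = -0.4500 + -1.5000i → escape time 2
(row=4, col=3): c = -0.1100 + -1.5000i → escape time 2
(row=4, col=4): c = 0.2300 + -1.5000i → escape time 2

Answer: 77777
45777
33474
23332
22222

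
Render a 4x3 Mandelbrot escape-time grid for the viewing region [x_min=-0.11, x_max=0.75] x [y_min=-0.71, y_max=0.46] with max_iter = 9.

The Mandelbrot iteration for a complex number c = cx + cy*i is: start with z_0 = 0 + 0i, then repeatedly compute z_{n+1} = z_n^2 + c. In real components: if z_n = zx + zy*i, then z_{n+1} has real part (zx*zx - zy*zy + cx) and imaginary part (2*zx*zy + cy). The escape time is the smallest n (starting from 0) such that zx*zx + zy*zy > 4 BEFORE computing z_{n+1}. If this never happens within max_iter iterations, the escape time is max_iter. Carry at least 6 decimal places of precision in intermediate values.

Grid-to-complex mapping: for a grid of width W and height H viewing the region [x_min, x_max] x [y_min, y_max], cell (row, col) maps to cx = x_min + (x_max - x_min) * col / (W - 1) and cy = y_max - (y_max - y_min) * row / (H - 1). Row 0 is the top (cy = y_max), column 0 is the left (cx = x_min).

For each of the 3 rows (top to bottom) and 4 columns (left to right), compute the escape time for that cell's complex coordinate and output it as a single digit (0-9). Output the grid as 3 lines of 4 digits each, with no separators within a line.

Answer: 9963
9963
9643

Derivation:
(row=0, col=0): c = -0.1100 + 0.4600i → escape time 9
(row=0, col=1): c = 0.1767 + 0.4600i → escape time 9
(row=0, col=2): c = 0.4633 + 0.4600i → escape time 6
(row=0, col=3): c = 0.7500 + 0.4600i → escape time 3
(row=1, col=0): c = -0.1100 + -0.1250i → escape time 9
(row=1, col=1): c = 0.1767 + -0.1250i → escape time 9
(row=1, col=2): c = 0.4633 + -0.1250i → escape time 6
(row=1, col=3): c = 0.7500 + -0.1250i → escape time 3
(row=2, col=0): c = -0.1100 + -0.7100i → escape time 9
(row=2, col=1): c = 0.1767 + -0.7100i → escape time 6
(row=2, col=2): c = 0.4633 + -0.7100i → escape time 4
(row=2, col=3): c = 0.7500 + -0.7100i → escape time 3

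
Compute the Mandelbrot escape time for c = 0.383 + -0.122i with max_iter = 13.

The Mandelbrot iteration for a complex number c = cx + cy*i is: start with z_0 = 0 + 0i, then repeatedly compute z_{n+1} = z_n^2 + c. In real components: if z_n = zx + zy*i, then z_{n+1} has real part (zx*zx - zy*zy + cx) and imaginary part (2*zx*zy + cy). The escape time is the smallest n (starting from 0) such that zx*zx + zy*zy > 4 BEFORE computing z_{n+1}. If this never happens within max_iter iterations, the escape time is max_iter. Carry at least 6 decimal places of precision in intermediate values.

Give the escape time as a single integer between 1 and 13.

z_0 = 0 + 0i, c = 0.3830 + -0.1220i
Iter 1: z = 0.3830 + -0.1220i, |z|^2 = 0.1616
Iter 2: z = 0.5148 + -0.2155i, |z|^2 = 0.3114
Iter 3: z = 0.6016 + -0.3438i, |z|^2 = 0.4801
Iter 4: z = 0.6267 + -0.5357i, |z|^2 = 0.6797
Iter 5: z = 0.4888 + -0.7935i, |z|^2 = 0.8685
Iter 6: z = -0.0077 + -0.8977i, |z|^2 = 0.8059
Iter 7: z = -0.4227 + -0.1082i, |z|^2 = 0.1904
Iter 8: z = 0.5500 + -0.0305i, |z|^2 = 0.3034
Iter 9: z = 0.6846 + -0.1555i, |z|^2 = 0.4928
Iter 10: z = 0.8274 + -0.3349i, |z|^2 = 0.7968
Iter 11: z = 0.9555 + -0.6763i, |z|^2 = 1.3703
Iter 12: z = 0.8386 + -1.4143i, |z|^2 = 2.7035

Answer: 13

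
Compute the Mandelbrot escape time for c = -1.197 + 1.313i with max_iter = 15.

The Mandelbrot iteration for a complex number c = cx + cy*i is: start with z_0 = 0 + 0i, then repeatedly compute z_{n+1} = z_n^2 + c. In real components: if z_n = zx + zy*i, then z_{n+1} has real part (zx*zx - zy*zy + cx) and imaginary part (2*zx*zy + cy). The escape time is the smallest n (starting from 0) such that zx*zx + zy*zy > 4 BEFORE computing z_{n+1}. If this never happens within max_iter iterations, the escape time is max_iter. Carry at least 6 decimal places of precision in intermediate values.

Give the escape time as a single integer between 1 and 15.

Answer: 2

Derivation:
z_0 = 0 + 0i, c = -1.1970 + 1.3130i
Iter 1: z = -1.1970 + 1.3130i, |z|^2 = 3.1568
Iter 2: z = -1.4882 + -1.8303i, |z|^2 = 5.5647
Escaped at iteration 2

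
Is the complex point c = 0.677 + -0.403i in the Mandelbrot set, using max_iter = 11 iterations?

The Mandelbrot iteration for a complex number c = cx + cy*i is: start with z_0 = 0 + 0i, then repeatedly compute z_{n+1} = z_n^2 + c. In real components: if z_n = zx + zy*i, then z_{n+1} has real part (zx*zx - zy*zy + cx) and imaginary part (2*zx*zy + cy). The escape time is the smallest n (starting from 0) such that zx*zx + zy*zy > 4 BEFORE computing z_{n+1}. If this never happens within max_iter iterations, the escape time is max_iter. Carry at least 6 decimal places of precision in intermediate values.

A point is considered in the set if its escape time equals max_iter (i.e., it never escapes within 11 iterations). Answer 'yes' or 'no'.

Answer: no

Derivation:
z_0 = 0 + 0i, c = 0.6770 + -0.4030i
Iter 1: z = 0.6770 + -0.4030i, |z|^2 = 0.6207
Iter 2: z = 0.9729 + -0.9487i, |z|^2 = 1.8465
Iter 3: z = 0.7236 + -2.2489i, |z|^2 = 5.5814
Escaped at iteration 3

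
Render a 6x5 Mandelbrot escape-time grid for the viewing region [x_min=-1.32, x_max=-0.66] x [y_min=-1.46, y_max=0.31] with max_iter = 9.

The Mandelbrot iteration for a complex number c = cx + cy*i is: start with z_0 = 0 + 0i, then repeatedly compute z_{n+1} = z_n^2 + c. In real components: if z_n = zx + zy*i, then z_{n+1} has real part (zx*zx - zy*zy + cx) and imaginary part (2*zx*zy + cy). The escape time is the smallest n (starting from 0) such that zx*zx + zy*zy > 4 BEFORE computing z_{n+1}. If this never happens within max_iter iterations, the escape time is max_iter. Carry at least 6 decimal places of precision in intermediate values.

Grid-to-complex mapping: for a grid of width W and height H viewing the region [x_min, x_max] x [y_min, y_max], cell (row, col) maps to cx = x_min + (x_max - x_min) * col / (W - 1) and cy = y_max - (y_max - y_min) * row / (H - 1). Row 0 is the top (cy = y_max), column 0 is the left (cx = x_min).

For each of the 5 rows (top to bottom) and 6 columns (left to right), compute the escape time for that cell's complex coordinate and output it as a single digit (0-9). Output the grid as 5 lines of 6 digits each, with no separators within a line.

Answer: 799999
999999
345557
333333
222222

Derivation:
(row=0, col=0): c = -1.3200 + 0.3100i → escape time 7
(row=0, col=1): c = -1.1880 + 0.3100i → escape time 9
(row=0, col=2): c = -1.0560 + 0.3100i → escape time 9
(row=0, col=3): c = -0.9240 + 0.3100i → escape time 9
(row=0, col=4): c = -0.7920 + 0.3100i → escape time 9
(row=0, col=5): c = -0.6600 + 0.3100i → escape time 9
(row=1, col=0): c = -1.3200 + -0.1325i → escape time 9
(row=1, col=1): c = -1.1880 + -0.1325i → escape time 9
(row=1, col=2): c = -1.0560 + -0.1325i → escape time 9
(row=1, col=3): c = -0.9240 + -0.1325i → escape time 9
(row=1, col=4): c = -0.7920 + -0.1325i → escape time 9
(row=1, col=5): c = -0.6600 + -0.1325i → escape time 9
(row=2, col=0): c = -1.3200 + -0.5750i → escape time 3
(row=2, col=1): c = -1.1880 + -0.5750i → escape time 4
(row=2, col=2): c = -1.0560 + -0.5750i → escape time 5
(row=2, col=3): c = -0.9240 + -0.5750i → escape time 5
(row=2, col=4): c = -0.7920 + -0.5750i → escape time 5
(row=2, col=5): c = -0.6600 + -0.5750i → escape time 7
(row=3, col=0): c = -1.3200 + -1.0175i → escape time 3
(row=3, col=1): c = -1.1880 + -1.0175i → escape time 3
(row=3, col=2): c = -1.0560 + -1.0175i → escape time 3
(row=3, col=3): c = -0.9240 + -1.0175i → escape time 3
(row=3, col=4): c = -0.7920 + -1.0175i → escape time 3
(row=3, col=5): c = -0.6600 + -1.0175i → escape time 3
(row=4, col=0): c = -1.3200 + -1.4600i → escape time 2
(row=4, col=1): c = -1.1880 + -1.4600i → escape time 2
(row=4, col=2): c = -1.0560 + -1.4600i → escape time 2
(row=4, col=3): c = -0.9240 + -1.4600i → escape time 2
(row=4, col=4): c = -0.7920 + -1.4600i → escape time 2
(row=4, col=5): c = -0.6600 + -1.4600i → escape time 2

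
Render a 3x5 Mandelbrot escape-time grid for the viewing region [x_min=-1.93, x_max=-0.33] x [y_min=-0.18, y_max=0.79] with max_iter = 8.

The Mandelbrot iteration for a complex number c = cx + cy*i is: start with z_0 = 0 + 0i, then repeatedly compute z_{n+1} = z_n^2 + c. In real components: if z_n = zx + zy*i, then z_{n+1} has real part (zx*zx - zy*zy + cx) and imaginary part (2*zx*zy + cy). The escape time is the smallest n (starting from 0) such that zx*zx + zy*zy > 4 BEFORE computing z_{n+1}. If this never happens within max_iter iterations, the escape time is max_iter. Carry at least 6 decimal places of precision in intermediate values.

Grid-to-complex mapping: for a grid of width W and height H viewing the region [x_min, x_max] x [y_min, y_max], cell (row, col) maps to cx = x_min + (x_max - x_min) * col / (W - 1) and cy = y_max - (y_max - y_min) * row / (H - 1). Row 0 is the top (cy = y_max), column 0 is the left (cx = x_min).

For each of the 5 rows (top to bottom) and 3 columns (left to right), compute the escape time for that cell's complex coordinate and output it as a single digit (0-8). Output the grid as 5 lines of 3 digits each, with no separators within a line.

(row=0, col=0): c = -1.9300 + 0.7900i → escape time 1
(row=0, col=1): c = -1.1300 + 0.7900i → escape time 3
(row=0, col=2): c = -0.3300 + 0.7900i → escape time 7
(row=1, col=0): c = -1.9300 + 0.5475i → escape time 1
(row=1, col=1): c = -1.1300 + 0.5475i → escape time 4
(row=1, col=2): c = -0.3300 + 0.5475i → escape time 8
(row=2, col=0): c = -1.9300 + 0.3050i → escape time 3
(row=2, col=1): c = -1.1300 + 0.3050i → escape time 8
(row=2, col=2): c = -0.3300 + 0.3050i → escape time 8
(row=3, col=0): c = -1.9300 + 0.0625i → escape time 5
(row=3, col=1): c = -1.1300 + 0.0625i → escape time 8
(row=3, col=2): c = -0.3300 + 0.0625i → escape time 8
(row=4, col=0): c = -1.9300 + -0.1800i → escape time 4
(row=4, col=1): c = -1.1300 + -0.1800i → escape time 8
(row=4, col=2): c = -0.3300 + -0.1800i → escape time 8

Answer: 137
148
388
588
488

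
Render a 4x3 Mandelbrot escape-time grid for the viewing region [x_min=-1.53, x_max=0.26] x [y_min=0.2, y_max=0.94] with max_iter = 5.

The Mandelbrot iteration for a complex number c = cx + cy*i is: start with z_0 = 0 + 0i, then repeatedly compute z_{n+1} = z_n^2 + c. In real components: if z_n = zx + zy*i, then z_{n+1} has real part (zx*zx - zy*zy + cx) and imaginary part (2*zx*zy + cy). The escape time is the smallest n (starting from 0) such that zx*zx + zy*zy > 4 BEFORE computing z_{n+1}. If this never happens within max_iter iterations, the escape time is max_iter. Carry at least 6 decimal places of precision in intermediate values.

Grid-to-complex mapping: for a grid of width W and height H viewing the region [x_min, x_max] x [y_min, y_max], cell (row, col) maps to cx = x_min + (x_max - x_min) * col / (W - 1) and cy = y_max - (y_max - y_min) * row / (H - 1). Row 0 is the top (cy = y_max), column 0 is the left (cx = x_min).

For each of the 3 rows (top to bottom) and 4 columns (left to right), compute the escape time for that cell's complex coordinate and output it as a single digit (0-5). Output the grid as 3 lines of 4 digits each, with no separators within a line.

Answer: 3354
3555
5555

Derivation:
(row=0, col=0): c = -1.5300 + 0.9400i → escape time 3
(row=0, col=1): c = -0.9333 + 0.9400i → escape time 3
(row=0, col=2): c = -0.3367 + 0.9400i → escape time 5
(row=0, col=3): c = 0.2600 + 0.9400i → escape time 4
(row=1, col=0): c = -1.5300 + 0.5700i → escape time 3
(row=1, col=1): c = -0.9333 + 0.5700i → escape time 5
(row=1, col=2): c = -0.3367 + 0.5700i → escape time 5
(row=1, col=3): c = 0.2600 + 0.5700i → escape time 5
(row=2, col=0): c = -1.5300 + 0.2000i → escape time 5
(row=2, col=1): c = -0.9333 + 0.2000i → escape time 5
(row=2, col=2): c = -0.3367 + 0.2000i → escape time 5
(row=2, col=3): c = 0.2600 + 0.2000i → escape time 5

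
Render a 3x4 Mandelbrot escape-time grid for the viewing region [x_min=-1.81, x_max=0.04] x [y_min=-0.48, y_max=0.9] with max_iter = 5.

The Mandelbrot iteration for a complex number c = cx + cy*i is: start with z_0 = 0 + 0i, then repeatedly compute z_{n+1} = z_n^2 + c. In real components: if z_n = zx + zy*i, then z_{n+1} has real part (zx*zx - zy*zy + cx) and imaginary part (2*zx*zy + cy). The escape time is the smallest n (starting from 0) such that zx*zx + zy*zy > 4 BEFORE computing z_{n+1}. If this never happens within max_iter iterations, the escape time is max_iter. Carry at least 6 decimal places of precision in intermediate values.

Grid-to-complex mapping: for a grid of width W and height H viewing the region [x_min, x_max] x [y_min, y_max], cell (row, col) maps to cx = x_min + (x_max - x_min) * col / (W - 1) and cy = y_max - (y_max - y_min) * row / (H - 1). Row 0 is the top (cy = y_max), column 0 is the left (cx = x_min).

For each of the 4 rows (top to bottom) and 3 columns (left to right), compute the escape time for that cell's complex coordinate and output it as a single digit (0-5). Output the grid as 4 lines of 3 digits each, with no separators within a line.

Answer: 135
355
555
355

Derivation:
(row=0, col=0): c = -1.8100 + 0.9000i → escape time 1
(row=0, col=1): c = -0.8850 + 0.9000i → escape time 3
(row=0, col=2): c = 0.0400 + 0.9000i → escape time 5
(row=1, col=0): c = -1.8100 + 0.4400i → escape time 3
(row=1, col=1): c = -0.8850 + 0.4400i → escape time 5
(row=1, col=2): c = 0.0400 + 0.4400i → escape time 5
(row=2, col=0): c = -1.8100 + -0.0200i → escape time 5
(row=2, col=1): c = -0.8850 + -0.0200i → escape time 5
(row=2, col=2): c = 0.0400 + -0.0200i → escape time 5
(row=3, col=0): c = -1.8100 + -0.4800i → escape time 3
(row=3, col=1): c = -0.8850 + -0.4800i → escape time 5
(row=3, col=2): c = 0.0400 + -0.4800i → escape time 5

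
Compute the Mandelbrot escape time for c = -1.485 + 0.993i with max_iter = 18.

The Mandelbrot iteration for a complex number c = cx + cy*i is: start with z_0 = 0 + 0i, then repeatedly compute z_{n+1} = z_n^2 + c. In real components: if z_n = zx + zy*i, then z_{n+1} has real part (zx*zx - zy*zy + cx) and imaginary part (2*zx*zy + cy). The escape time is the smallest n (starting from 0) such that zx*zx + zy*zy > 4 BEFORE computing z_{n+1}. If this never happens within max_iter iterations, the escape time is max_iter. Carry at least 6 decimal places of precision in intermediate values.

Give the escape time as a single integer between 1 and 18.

z_0 = 0 + 0i, c = -1.4850 + 0.9930i
Iter 1: z = -1.4850 + 0.9930i, |z|^2 = 3.1913
Iter 2: z = -0.2658 + -1.9562i, |z|^2 = 3.8974
Iter 3: z = -5.2411 + 2.0330i, |z|^2 = 31.6022
Escaped at iteration 3

Answer: 3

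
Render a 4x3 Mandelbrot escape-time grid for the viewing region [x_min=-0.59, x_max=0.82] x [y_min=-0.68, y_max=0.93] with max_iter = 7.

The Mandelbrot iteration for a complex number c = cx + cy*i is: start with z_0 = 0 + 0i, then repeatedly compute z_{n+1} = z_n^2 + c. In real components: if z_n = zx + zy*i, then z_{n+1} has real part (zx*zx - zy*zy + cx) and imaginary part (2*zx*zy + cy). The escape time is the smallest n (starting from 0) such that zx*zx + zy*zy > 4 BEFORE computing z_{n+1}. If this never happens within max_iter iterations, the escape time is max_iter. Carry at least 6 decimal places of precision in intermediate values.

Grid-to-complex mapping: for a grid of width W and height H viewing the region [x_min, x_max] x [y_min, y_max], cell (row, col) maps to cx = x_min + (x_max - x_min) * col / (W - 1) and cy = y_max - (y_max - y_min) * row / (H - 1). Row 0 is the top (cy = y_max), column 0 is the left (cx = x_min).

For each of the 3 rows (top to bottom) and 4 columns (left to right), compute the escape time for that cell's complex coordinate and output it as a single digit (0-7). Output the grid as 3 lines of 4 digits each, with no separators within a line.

Answer: 4732
7773
7772

Derivation:
(row=0, col=0): c = -0.5900 + 0.9300i → escape time 4
(row=0, col=1): c = -0.1200 + 0.9300i → escape time 7
(row=0, col=2): c = 0.3500 + 0.9300i → escape time 3
(row=0, col=3): c = 0.8200 + 0.9300i → escape time 2
(row=1, col=0): c = -0.5900 + 0.1250i → escape time 7
(row=1, col=1): c = -0.1200 + 0.1250i → escape time 7
(row=1, col=2): c = 0.3500 + 0.1250i → escape time 7
(row=1, col=3): c = 0.8200 + 0.1250i → escape time 3
(row=2, col=0): c = -0.5900 + -0.6800i → escape time 7
(row=2, col=1): c = -0.1200 + -0.6800i → escape time 7
(row=2, col=2): c = 0.3500 + -0.6800i → escape time 7
(row=2, col=3): c = 0.8200 + -0.6800i → escape time 2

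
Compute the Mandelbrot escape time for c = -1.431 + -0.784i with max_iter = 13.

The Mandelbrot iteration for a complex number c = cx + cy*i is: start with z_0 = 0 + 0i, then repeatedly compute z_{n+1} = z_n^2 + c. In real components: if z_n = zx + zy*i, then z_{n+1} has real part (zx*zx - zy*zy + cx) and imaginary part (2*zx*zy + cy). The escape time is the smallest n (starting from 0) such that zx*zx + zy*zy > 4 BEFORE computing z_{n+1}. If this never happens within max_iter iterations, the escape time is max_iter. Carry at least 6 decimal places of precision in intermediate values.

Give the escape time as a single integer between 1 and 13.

Answer: 3

Derivation:
z_0 = 0 + 0i, c = -1.4310 + -0.7840i
Iter 1: z = -1.4310 + -0.7840i, |z|^2 = 2.6624
Iter 2: z = 0.0021 + 1.4598i, |z|^2 = 2.1310
Iter 3: z = -3.5620 + -0.7779i, |z|^2 = 13.2932
Escaped at iteration 3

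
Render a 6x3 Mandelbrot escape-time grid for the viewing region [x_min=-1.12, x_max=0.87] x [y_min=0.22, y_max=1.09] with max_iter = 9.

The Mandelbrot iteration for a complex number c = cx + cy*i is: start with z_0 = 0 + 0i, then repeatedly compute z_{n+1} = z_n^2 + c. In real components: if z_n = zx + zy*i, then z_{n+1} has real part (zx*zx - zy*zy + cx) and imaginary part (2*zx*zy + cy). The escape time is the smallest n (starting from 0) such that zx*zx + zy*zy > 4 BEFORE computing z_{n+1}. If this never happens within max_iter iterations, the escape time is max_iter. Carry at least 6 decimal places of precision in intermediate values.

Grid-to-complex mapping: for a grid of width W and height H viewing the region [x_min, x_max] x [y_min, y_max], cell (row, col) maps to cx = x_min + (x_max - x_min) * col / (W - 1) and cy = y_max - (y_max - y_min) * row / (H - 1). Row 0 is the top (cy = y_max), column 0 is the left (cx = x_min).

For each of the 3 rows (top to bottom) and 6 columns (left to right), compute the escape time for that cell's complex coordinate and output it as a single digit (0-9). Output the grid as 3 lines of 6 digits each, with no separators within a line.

(row=0, col=0): c = -1.1200 + 1.0900i → escape time 3
(row=0, col=1): c = -0.7220 + 1.0900i → escape time 3
(row=0, col=2): c = -0.3240 + 1.0900i → escape time 4
(row=0, col=3): c = 0.0740 + 1.0900i → escape time 4
(row=0, col=4): c = 0.4720 + 1.0900i → escape time 2
(row=0, col=5): c = 0.8700 + 1.0900i → escape time 2
(row=1, col=0): c = -1.1200 + 0.6550i → escape time 3
(row=1, col=1): c = -0.7220 + 0.6550i → escape time 5
(row=1, col=2): c = -0.3240 + 0.6550i → escape time 9
(row=1, col=3): c = 0.0740 + 0.6550i → escape time 9
(row=1, col=4): c = 0.4720 + 0.6550i → escape time 4
(row=1, col=5): c = 0.8700 + 0.6550i → escape time 2
(row=2, col=0): c = -1.1200 + 0.2200i → escape time 9
(row=2, col=1): c = -0.7220 + 0.2200i → escape time 9
(row=2, col=2): c = -0.3240 + 0.2200i → escape time 9
(row=2, col=3): c = 0.0740 + 0.2200i → escape time 9
(row=2, col=4): c = 0.4720 + 0.2200i → escape time 6
(row=2, col=5): c = 0.8700 + 0.2200i → escape time 3

Answer: 334422
359942
999963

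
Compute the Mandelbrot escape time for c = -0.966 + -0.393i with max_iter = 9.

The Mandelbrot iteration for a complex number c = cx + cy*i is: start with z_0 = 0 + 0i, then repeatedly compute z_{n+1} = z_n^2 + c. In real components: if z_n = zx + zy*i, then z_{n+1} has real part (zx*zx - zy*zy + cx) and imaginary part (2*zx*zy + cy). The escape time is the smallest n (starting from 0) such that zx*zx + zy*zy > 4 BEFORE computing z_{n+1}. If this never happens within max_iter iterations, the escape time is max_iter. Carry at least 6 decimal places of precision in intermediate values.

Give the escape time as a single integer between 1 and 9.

Answer: 7

Derivation:
z_0 = 0 + 0i, c = -0.9660 + -0.3930i
Iter 1: z = -0.9660 + -0.3930i, |z|^2 = 1.0876
Iter 2: z = -0.1873 + 0.3663i, |z|^2 = 0.1692
Iter 3: z = -1.0651 + -0.5302i, |z|^2 = 1.4155
Iter 4: z = -0.1127 + 0.7364i, |z|^2 = 0.5550
Iter 5: z = -1.4956 + -0.5590i, |z|^2 = 2.5493
Iter 6: z = 0.9583 + 1.2791i, |z|^2 = 2.5546
Iter 7: z = -1.6838 + 2.0586i, |z|^2 = 7.0732
Escaped at iteration 7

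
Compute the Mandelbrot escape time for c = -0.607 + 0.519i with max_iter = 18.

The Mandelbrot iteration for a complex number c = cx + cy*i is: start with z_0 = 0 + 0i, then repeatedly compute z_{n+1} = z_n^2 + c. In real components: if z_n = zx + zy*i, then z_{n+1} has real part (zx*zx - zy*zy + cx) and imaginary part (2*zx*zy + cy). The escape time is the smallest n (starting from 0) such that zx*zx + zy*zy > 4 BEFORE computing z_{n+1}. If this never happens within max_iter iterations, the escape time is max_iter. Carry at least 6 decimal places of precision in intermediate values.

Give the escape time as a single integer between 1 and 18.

z_0 = 0 + 0i, c = -0.6070 + 0.5190i
Iter 1: z = -0.6070 + 0.5190i, |z|^2 = 0.6378
Iter 2: z = -0.5079 + -0.1111i, |z|^2 = 0.2703
Iter 3: z = -0.3614 + 0.6318i, |z|^2 = 0.5298
Iter 4: z = -0.8756 + 0.0624i, |z|^2 = 0.7706
Iter 5: z = 0.1558 + 0.4098i, |z|^2 = 0.1922
Iter 6: z = -0.7506 + 0.6467i, |z|^2 = 0.9817
Iter 7: z = -0.4618 + -0.4519i, |z|^2 = 0.4174
Iter 8: z = -0.5980 + 0.9363i, |z|^2 = 1.2343
Iter 9: z = -1.1261 + -0.6008i, |z|^2 = 1.6291
Iter 10: z = 0.3002 + 1.8722i, |z|^2 = 3.5951
Iter 11: z = -4.0218 + 1.6432i, |z|^2 = 18.8750
Escaped at iteration 11

Answer: 11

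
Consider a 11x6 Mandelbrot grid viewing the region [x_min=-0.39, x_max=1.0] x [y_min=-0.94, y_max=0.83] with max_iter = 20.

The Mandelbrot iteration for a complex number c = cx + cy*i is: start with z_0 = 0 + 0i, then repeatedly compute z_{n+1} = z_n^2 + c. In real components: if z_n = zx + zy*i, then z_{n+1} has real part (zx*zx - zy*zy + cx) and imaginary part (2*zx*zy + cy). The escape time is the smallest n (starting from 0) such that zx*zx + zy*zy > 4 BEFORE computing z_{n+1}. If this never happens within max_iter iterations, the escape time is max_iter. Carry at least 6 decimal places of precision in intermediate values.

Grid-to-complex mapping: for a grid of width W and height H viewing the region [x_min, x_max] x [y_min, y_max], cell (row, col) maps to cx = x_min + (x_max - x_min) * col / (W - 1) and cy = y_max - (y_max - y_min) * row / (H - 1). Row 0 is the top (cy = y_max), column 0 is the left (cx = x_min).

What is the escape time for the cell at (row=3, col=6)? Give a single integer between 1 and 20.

Answer: 20

Derivation:
z_0 = 0 + 0i, c = 0.4440 + -0.2320i
Iter 1: z = 0.4440 + -0.2320i, |z|^2 = 0.2510
Iter 2: z = 0.5873 + -0.4380i, |z|^2 = 0.5368
Iter 3: z = 0.5971 + -0.7465i, |z|^2 = 0.9138
Iter 4: z = 0.2432 + -1.1234i, |z|^2 = 1.3213
Iter 5: z = -0.7590 + -0.7785i, |z|^2 = 1.1821
Iter 6: z = 0.4139 + 0.9497i, |z|^2 = 1.0733
Iter 7: z = -0.2866 + 0.5542i, |z|^2 = 0.3893
Iter 8: z = 0.2190 + -0.5497i, |z|^2 = 0.3502
Iter 9: z = 0.1898 + -0.4728i, |z|^2 = 0.2595
Iter 10: z = 0.2565 + -0.4114i, |z|^2 = 0.2351
Iter 11: z = 0.3405 + -0.4431i, |z|^2 = 0.3123
Iter 12: z = 0.3637 + -0.5338i, |z|^2 = 0.4171
Iter 13: z = 0.2914 + -0.6202i, |z|^2 = 0.4696
Iter 14: z = 0.1442 + -0.5934i, |z|^2 = 0.3729
Iter 15: z = 0.1127 + -0.4032i, |z|^2 = 0.1752
Iter 16: z = 0.2941 + -0.3229i, |z|^2 = 0.1908
Iter 17: z = 0.4263 + -0.4219i, |z|^2 = 0.3598
Iter 18: z = 0.4477 + -0.5917i, |z|^2 = 0.5506
Iter 19: z = 0.2943 + -0.7618i, |z|^2 = 0.6670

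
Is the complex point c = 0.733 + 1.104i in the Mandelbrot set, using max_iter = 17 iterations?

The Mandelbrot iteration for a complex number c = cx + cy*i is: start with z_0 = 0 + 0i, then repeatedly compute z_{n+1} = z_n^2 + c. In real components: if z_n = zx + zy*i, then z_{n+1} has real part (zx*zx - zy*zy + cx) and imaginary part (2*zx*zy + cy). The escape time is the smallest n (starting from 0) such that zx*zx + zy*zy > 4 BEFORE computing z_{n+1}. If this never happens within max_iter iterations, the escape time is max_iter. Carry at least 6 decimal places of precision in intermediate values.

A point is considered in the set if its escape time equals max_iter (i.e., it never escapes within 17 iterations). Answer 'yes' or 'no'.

z_0 = 0 + 0i, c = 0.7330 + 1.1040i
Iter 1: z = 0.7330 + 1.1040i, |z|^2 = 1.7561
Iter 2: z = 0.0515 + 2.7225i, |z|^2 = 7.4145
Escaped at iteration 2

Answer: no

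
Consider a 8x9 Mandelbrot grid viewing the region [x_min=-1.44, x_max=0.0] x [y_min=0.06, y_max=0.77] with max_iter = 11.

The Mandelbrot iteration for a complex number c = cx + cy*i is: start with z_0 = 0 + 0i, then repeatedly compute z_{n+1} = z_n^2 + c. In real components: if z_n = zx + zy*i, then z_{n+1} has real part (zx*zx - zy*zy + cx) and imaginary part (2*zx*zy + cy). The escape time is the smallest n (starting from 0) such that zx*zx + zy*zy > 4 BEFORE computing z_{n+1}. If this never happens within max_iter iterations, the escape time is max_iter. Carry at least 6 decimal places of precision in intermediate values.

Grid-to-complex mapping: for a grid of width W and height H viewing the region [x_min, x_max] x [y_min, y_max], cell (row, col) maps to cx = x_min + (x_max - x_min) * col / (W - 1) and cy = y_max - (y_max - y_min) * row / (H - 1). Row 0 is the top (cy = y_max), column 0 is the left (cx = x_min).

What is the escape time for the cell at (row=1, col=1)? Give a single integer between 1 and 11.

z_0 = 0 + 0i, c = -1.2343 + 0.6813i
Iter 1: z = -1.2343 + 0.6813i, |z|^2 = 1.9876
Iter 2: z = -0.1749 + -1.0005i, |z|^2 = 1.0315
Iter 3: z = -2.2046 + 1.0313i, |z|^2 = 5.9238
Escaped at iteration 3

Answer: 3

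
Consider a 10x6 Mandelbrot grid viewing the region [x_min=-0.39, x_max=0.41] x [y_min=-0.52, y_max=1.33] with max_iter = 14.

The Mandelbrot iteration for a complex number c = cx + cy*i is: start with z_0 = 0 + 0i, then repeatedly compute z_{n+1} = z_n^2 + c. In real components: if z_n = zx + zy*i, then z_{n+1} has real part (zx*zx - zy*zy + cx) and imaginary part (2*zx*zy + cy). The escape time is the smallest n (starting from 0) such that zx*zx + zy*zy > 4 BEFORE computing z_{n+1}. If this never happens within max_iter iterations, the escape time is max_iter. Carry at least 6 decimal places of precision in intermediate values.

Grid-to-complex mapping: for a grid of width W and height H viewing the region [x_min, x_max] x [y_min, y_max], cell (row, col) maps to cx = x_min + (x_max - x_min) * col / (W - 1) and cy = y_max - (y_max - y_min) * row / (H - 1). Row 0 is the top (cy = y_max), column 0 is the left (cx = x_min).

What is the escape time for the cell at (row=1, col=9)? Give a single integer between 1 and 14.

Answer: 3

Derivation:
z_0 = 0 + 0i, c = 0.4100 + 0.9600i
Iter 1: z = 0.4100 + 0.9600i, |z|^2 = 1.0897
Iter 2: z = -0.3435 + 1.7472i, |z|^2 = 3.1707
Iter 3: z = -2.5247 + -0.2403i, |z|^2 = 6.4319
Escaped at iteration 3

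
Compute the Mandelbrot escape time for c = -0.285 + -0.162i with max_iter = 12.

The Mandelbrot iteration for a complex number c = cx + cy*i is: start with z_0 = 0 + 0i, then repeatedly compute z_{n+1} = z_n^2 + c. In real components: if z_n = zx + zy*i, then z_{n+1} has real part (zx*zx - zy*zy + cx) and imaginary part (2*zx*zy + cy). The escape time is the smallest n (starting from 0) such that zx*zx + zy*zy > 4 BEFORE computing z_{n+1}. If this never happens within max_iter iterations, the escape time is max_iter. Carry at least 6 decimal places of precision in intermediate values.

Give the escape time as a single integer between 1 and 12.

Answer: 12

Derivation:
z_0 = 0 + 0i, c = -0.2850 + -0.1620i
Iter 1: z = -0.2850 + -0.1620i, |z|^2 = 0.1075
Iter 2: z = -0.2300 + -0.0697i, |z|^2 = 0.0578
Iter 3: z = -0.2369 + -0.1300i, |z|^2 = 0.0730
Iter 4: z = -0.2457 + -0.1004i, |z|^2 = 0.0705
Iter 5: z = -0.2347 + -0.1126i, |z|^2 = 0.0678
Iter 6: z = -0.2426 + -0.1091i, |z|^2 = 0.0708
Iter 7: z = -0.2380 + -0.1091i, |z|^2 = 0.0686
Iter 8: z = -0.2402 + -0.1101i, |z|^2 = 0.0698
Iter 9: z = -0.2394 + -0.1091i, |z|^2 = 0.0692
Iter 10: z = -0.2396 + -0.1098i, |z|^2 = 0.0694
Iter 11: z = -0.2396 + -0.1094i, |z|^2 = 0.0694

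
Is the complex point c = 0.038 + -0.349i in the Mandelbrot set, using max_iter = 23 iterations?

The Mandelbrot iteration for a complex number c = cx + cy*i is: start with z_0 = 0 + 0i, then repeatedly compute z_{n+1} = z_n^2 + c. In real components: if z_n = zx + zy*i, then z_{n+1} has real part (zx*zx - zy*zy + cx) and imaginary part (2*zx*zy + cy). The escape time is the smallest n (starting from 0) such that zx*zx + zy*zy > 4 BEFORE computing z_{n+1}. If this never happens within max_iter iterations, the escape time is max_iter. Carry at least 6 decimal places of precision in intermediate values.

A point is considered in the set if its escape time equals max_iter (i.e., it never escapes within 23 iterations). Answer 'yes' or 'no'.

z_0 = 0 + 0i, c = 0.0380 + -0.3490i
Iter 1: z = 0.0380 + -0.3490i, |z|^2 = 0.1232
Iter 2: z = -0.0824 + -0.3755i, |z|^2 = 0.1478
Iter 3: z = -0.0962 + -0.2871i, |z|^2 = 0.0917
Iter 4: z = -0.0352 + -0.2937i, |z|^2 = 0.0875
Iter 5: z = -0.0470 + -0.3283i, |z|^2 = 0.1100
Iter 6: z = -0.0676 + -0.3181i, |z|^2 = 0.1058
Iter 7: z = -0.0586 + -0.3060i, |z|^2 = 0.0971
Iter 8: z = -0.0522 + -0.3131i, |z|^2 = 0.1008
Iter 9: z = -0.0573 + -0.3163i, |z|^2 = 0.1033
Iter 10: z = -0.0588 + -0.3127i, |z|^2 = 0.1013
Iter 11: z = -0.0564 + -0.3122i, |z|^2 = 0.1007
Iter 12: z = -0.0563 + -0.3138i, |z|^2 = 0.1016
Iter 13: z = -0.0573 + -0.3137i, |z|^2 = 0.1017
Iter 14: z = -0.0571 + -0.3131i, |z|^2 = 0.1013
Iter 15: z = -0.0567 + -0.3133i, |z|^2 = 0.1013
Iter 16: z = -0.0569 + -0.3135i, |z|^2 = 0.1015
Iter 17: z = -0.0570 + -0.3133i, |z|^2 = 0.1014
Iter 18: z = -0.0569 + -0.3133i, |z|^2 = 0.1014
Iter 19: z = -0.0569 + -0.3133i, |z|^2 = 0.1014
Iter 20: z = -0.0569 + -0.3133i, |z|^2 = 0.1014
Iter 21: z = -0.0569 + -0.3133i, |z|^2 = 0.1014
Iter 22: z = -0.0569 + -0.3133i, |z|^2 = 0.1014
Did not escape in 23 iterations → in set

Answer: yes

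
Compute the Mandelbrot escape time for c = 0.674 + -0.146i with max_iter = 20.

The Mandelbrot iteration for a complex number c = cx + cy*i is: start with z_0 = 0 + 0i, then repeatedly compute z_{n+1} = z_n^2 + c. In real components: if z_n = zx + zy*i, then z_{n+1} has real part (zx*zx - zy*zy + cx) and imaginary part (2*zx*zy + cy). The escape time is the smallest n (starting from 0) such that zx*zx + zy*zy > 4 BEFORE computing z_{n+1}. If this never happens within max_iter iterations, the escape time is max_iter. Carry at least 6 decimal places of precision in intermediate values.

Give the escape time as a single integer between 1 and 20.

Answer: 4

Derivation:
z_0 = 0 + 0i, c = 0.6740 + -0.1460i
Iter 1: z = 0.6740 + -0.1460i, |z|^2 = 0.4756
Iter 2: z = 1.1070 + -0.3428i, |z|^2 = 1.3429
Iter 3: z = 1.7818 + -0.9049i, |z|^2 = 3.9939
Iter 4: z = 3.0300 + -3.3710i, |z|^2 = 20.5444
Escaped at iteration 4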